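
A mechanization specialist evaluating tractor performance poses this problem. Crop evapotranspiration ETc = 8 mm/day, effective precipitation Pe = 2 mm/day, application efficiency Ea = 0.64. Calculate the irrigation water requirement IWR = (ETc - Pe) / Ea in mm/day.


IWR = (ETc - Pe) / Ea
    = (8 - 2) / 0.64
    = 6 / 0.64
    = 9.38 mm/day


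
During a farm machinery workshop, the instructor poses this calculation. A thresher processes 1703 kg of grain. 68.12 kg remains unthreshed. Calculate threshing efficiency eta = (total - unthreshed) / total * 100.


eta = (total - unthreshed) / total * 100
    = (1703 - 68.12) / 1703 * 100
    = 1634.88 / 1703 * 100
    = 96%


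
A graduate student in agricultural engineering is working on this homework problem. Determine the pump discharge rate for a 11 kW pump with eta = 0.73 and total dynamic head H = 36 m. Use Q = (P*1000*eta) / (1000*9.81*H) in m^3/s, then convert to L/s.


Q = (P * 1000 * eta) / (rho * g * H)
  = (11 * 1000 * 0.73) / (1000 * 9.81 * 36)
  = 8030 / 353160
  = 0.02274 m^3/s = 22.74 L/s


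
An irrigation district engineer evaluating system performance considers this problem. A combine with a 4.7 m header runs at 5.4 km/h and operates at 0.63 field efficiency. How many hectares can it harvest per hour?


C = w * v * eta_f / 10
  = 4.7 * 5.4 * 0.63 / 10
  = 15.99 / 10
  = 1.60 ha/h


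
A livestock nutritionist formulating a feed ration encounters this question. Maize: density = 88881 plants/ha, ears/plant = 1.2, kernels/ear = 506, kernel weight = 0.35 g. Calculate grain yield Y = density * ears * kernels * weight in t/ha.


Y = density * ears * kernels * kw
  = 88881 * 1.2 * 506 * 0.35 g/ha
  = 18888990.12 g/ha
  = 18888.99 kg/ha = 18.89 t/ha


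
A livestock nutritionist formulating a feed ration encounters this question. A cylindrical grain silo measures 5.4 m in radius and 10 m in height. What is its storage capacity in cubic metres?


V = pi * r^2 * h
  = pi * 5.4^2 * 10
  = pi * 29.16 * 10
  = 916.09 m^3


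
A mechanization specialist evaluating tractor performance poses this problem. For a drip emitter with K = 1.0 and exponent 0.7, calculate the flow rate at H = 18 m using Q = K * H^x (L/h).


Q = K * H^x
  = 1.0 * 18^0.7
  = 1.0 * 7.5629
  = 7.56 L/h


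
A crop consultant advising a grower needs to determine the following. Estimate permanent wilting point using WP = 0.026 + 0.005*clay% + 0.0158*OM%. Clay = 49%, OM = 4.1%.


WP = 0.026 + 0.005*49 + 0.0158*4.1
   = 0.026 + 0.2450 + 0.0648
   = 0.3358


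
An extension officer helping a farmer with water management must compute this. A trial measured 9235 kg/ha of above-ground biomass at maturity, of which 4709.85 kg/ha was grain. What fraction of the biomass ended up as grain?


HI = grain_yield / biomass
   = 4709.85 / 9235
   = 0.51


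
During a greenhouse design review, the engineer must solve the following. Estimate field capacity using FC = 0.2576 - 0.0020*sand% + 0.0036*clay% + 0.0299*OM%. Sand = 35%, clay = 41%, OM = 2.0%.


FC = 0.2576 - 0.0020*35 + 0.0036*41 + 0.0299*2.0
   = 0.2576 - 0.0700 + 0.1476 + 0.0598
   = 0.3950


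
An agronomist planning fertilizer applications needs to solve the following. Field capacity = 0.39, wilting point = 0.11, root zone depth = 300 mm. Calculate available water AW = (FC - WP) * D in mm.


AW = (FC - WP) * D
   = (0.39 - 0.11) * 300
   = 0.28 * 300
   = 84 mm


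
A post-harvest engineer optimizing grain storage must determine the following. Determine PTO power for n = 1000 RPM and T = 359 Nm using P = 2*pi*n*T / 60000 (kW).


P = 2*pi*n*T / 60000
  = 2*pi * 1000 * 359 / 60000
  = 2255663.53 / 60000
  = 37.59 kW


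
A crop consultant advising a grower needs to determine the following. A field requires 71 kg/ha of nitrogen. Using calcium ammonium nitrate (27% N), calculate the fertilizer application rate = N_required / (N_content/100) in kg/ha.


Rate = N_required / (N_content / 100)
     = 71 / (27 / 100)
     = 71 / 0.27
     = 262.96 kg/ha


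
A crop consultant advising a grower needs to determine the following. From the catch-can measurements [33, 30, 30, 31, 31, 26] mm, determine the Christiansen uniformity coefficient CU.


xbar = 181 / 6 = 30.167
sum|xi - xbar| = 9
CU = 100 * (1 - 9 / (6 * 30.167))
   = 100 * (1 - 0.0497)
   = 95.03%


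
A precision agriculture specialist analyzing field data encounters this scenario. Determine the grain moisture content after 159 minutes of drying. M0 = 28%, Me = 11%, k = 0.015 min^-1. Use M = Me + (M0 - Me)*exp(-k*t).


M = Me + (M0 - Me) * e^(-k*t)
  = 11 + (28 - 11) * e^(-0.015*159)
  = 11 + 17 * e^(-2.385)
  = 11 + 17 * 0.09209
  = 11 + 1.5655
  = 12.57%


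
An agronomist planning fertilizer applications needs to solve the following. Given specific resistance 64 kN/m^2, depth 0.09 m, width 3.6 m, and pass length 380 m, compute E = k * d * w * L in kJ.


E = k * d * w * L
  = 64 * 0.09 * 3.6 * 380
  = 7879.68 kJ


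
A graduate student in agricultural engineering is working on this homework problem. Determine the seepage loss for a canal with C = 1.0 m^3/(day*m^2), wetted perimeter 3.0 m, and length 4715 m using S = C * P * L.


S = C * P * L
  = 1.0 * 3.0 * 4715
  = 14145 m^3/day


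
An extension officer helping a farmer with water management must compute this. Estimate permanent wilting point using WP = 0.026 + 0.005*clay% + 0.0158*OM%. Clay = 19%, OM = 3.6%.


WP = 0.026 + 0.005*19 + 0.0158*3.6
   = 0.026 + 0.0950 + 0.0569
   = 0.1779


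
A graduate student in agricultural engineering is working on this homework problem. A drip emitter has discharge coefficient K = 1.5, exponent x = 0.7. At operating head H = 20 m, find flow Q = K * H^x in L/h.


Q = K * H^x
  = 1.5 * 20^0.7
  = 1.5 * 8.1418
  = 12.21 L/h


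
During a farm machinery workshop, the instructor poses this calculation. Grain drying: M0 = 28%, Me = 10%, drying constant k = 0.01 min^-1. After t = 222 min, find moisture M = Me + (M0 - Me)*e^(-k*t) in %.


M = Me + (M0 - Me) * e^(-k*t)
  = 10 + (28 - 10) * e^(-0.01*222)
  = 10 + 18 * e^(-2.220)
  = 10 + 18 * 0.10861
  = 10 + 1.9550
  = 11.95%


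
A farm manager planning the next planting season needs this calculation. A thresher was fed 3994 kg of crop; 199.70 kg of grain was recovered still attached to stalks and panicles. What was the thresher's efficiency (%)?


eta = (total - unthreshed) / total * 100
    = (3994 - 199.70) / 3994 * 100
    = 3794.30 / 3994 * 100
    = 95%


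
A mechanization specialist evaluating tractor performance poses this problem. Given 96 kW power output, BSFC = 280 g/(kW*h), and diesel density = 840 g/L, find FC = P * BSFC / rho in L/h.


FC = P * BSFC / rho_fuel
   = 96 * 280 / 840
   = 26880 / 840
   = 32 L/h


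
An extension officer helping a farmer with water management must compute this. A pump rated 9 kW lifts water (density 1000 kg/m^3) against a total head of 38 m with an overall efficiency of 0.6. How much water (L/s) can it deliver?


Q = (P * 1000 * eta) / (rho * g * H)
  = (9 * 1000 * 0.6) / (1000 * 9.81 * 38)
  = 5400 / 372780
  = 0.01449 m^3/s = 14.49 L/s


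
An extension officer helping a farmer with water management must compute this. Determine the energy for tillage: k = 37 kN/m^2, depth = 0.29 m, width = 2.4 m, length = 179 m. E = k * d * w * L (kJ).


E = k * d * w * L
  = 37 * 0.29 * 2.4 * 179
  = 4609.61 kJ


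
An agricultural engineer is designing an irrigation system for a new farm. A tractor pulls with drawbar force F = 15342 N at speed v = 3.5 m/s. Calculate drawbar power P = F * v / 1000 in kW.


P = F * v / 1000
  = 15342 * 3.5 / 1000
  = 53697 / 1000
  = 53.70 kW


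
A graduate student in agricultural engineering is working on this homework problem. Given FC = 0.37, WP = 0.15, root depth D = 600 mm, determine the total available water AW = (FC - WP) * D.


AW = (FC - WP) * D
   = (0.37 - 0.15) * 600
   = 0.22 * 600
   = 132 mm


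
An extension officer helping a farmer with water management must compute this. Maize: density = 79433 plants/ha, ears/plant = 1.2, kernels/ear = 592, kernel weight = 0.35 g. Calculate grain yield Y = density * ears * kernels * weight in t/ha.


Y = density * ears * kernels * kw
  = 79433 * 1.2 * 592 * 0.35 g/ha
  = 19750221.12 g/ha
  = 19750.22 kg/ha = 19.75 t/ha


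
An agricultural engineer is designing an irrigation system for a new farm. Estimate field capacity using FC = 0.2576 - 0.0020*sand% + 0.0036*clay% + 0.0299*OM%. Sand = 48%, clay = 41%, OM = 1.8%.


FC = 0.2576 - 0.0020*48 + 0.0036*41 + 0.0299*1.8
   = 0.2576 - 0.0960 + 0.1476 + 0.0538
   = 0.3630


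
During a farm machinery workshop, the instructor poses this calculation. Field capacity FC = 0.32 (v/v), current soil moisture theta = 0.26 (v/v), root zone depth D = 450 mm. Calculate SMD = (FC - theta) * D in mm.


SMD = (FC - theta) * D
    = (0.32 - 0.26) * 450
    = 0.060 * 450
    = 27 mm


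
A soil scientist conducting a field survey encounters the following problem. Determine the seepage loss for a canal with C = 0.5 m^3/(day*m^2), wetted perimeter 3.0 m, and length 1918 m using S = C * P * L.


S = C * P * L
  = 0.5 * 3.0 * 1918
  = 2877 m^3/day


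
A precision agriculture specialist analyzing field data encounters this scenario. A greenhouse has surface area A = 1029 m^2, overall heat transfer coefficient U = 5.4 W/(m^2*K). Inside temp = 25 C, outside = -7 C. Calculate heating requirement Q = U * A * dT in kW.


dT = 25 - (-7) = 32 K
Q = U * A * dT
  = 5.4 * 1029 * 32
  = 177811.20 W = 177.81 kW


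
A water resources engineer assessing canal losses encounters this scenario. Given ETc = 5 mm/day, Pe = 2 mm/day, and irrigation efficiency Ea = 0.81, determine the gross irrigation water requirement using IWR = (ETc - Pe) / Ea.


IWR = (ETc - Pe) / Ea
    = (5 - 2) / 0.81
    = 3 / 0.81
    = 3.70 mm/day


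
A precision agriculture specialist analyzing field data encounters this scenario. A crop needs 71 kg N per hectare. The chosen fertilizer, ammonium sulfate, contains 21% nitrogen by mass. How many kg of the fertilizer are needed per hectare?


Rate = N_required / (N_content / 100)
     = 71 / (21 / 100)
     = 71 / 0.21
     = 338.10 kg/ha


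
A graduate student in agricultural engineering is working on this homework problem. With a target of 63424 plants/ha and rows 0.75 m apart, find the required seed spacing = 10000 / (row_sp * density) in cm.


spacing = 10000 / (row_sp * density)
        = 10000 / (0.75 * 63424)
        = 10000 / 47568
        = 0.21023 m = 21.02 cm


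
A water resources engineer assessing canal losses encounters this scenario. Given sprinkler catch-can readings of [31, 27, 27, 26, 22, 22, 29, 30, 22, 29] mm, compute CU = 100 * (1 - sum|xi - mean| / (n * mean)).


xbar = 265 / 10 = 26.500
sum|xi - xbar| = 28
CU = 100 * (1 - 28 / (10 * 26.500))
   = 100 * (1 - 0.1057)
   = 89.43%


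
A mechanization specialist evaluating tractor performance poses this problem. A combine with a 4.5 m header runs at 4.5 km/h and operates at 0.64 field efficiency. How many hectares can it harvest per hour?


C = w * v * eta_f / 10
  = 4.5 * 4.5 * 0.64 / 10
  = 12.96 / 10
  = 1.30 ha/h


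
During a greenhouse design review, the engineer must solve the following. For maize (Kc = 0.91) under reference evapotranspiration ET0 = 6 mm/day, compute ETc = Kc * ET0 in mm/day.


ETc = Kc * ET0
    = 0.91 * 6
    = 5.46 mm/day


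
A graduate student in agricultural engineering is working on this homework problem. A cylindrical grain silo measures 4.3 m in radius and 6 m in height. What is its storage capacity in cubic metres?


V = pi * r^2 * h
  = pi * 4.3^2 * 6
  = pi * 18.49 * 6
  = 348.53 m^3


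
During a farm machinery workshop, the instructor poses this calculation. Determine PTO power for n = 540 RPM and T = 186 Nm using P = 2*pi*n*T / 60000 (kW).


P = 2*pi*n*T / 60000
  = 2*pi * 540 * 186 / 60000
  = 631083.13 / 60000
  = 10.52 kW


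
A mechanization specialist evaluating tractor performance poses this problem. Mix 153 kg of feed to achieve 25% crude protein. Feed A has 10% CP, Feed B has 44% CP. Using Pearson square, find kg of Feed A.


parts_A = CP_b - target = 44 - 25 = 19
parts_B = target - CP_a = 25 - 10 = 15
total_parts = 19 + 15 = 34
Feed A = 153 * 19 / 34 = 85.50 kg
Feed B = 153 * 15 / 34 = 67.50 kg

85.50 kg


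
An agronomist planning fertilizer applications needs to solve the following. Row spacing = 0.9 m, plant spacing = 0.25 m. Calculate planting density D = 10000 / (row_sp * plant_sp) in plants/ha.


D = 10000 / (row_sp * plant_sp)
  = 10000 / (0.9 * 0.25)
  = 10000 / 0.2250
  = 44444.44 plants/ha


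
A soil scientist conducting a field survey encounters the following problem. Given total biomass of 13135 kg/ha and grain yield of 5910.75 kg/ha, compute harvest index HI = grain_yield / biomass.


HI = grain_yield / biomass
   = 5910.75 / 13135
   = 0.45


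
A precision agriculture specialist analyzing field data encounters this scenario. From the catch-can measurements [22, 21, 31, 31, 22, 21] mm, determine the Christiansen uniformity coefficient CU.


xbar = 148 / 6 = 24.667
sum|xi - xbar| = 25.333
CU = 100 * (1 - 25.333 / (6 * 24.667))
   = 100 * (1 - 0.1712)
   = 82.88%


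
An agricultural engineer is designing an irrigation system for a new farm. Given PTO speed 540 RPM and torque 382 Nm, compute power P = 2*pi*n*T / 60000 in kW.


P = 2*pi*n*T / 60000
  = 2*pi * 540 * 382 / 60000
  = 1296095.47 / 60000
  = 21.60 kW


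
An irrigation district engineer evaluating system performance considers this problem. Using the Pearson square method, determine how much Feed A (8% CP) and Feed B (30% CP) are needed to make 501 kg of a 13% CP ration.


parts_A = CP_b - target = 30 - 13 = 17
parts_B = target - CP_a = 13 - 8 = 5
total_parts = 17 + 5 = 22
Feed A = 501 * 17 / 22 = 387.14 kg
Feed B = 501 * 5 / 22 = 113.86 kg

387.14 kg


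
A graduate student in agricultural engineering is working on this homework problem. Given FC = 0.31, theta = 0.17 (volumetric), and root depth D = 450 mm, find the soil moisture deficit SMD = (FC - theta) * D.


SMD = (FC - theta) * D
    = (0.31 - 0.17) * 450
    = 0.140 * 450
    = 63 mm


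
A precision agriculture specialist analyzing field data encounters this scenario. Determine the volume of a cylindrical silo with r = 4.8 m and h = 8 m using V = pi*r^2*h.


V = pi * r^2 * h
  = pi * 4.8^2 * 8
  = pi * 23.04 * 8
  = 579.06 m^3


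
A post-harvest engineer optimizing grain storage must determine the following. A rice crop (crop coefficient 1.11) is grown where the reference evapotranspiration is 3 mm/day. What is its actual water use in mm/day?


ETc = Kc * ET0
    = 1.11 * 3
    = 3.33 mm/day


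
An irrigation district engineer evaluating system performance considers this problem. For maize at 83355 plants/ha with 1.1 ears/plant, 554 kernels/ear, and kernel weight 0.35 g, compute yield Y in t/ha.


Y = density * ears * kernels * kw
  = 83355 * 1.1 * 554 * 0.35 g/ha
  = 17778787.95 g/ha
  = 17778.79 kg/ha = 17.78 t/ha


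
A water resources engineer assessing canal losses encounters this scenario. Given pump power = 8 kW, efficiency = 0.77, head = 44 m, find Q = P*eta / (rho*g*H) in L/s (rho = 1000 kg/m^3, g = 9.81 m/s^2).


Q = (P * 1000 * eta) / (rho * g * H)
  = (8 * 1000 * 0.77) / (1000 * 9.81 * 44)
  = 6160 / 431640
  = 0.01427 m^3/s = 14.27 L/s


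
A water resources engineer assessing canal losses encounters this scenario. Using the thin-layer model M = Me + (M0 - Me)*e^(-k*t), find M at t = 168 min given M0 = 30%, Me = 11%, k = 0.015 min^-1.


M = Me + (M0 - Me) * e^(-k*t)
  = 11 + (30 - 11) * e^(-0.015*168)
  = 11 + 19 * e^(-2.520)
  = 11 + 19 * 0.08046
  = 11 + 1.5287
  = 12.53%


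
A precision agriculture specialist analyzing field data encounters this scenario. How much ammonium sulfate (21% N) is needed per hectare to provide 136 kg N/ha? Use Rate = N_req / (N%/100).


Rate = N_required / (N_content / 100)
     = 136 / (21 / 100)
     = 136 / 0.21
     = 647.62 kg/ha


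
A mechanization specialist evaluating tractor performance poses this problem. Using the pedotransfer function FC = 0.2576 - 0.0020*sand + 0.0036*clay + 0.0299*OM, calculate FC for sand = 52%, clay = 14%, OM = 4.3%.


FC = 0.2576 - 0.0020*52 + 0.0036*14 + 0.0299*4.3
   = 0.2576 - 0.1040 + 0.0504 + 0.1286
   = 0.3326


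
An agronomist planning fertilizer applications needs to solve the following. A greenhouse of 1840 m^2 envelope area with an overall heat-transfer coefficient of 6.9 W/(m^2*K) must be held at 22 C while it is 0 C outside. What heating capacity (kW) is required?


dT = 22 - (0) = 22 K
Q = U * A * dT
  = 6.9 * 1840 * 22
  = 279312 W = 279.31 kW


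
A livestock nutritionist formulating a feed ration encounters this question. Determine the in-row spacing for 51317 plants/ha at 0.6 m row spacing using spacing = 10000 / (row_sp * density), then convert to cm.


spacing = 10000 / (row_sp * density)
        = 10000 / (0.6 * 51317)
        = 10000 / 30790.20
        = 0.32478 m = 32.48 cm


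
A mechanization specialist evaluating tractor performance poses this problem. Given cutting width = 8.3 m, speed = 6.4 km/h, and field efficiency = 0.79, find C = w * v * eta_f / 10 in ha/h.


C = w * v * eta_f / 10
  = 8.3 * 6.4 * 0.79 / 10
  = 41.96 / 10
  = 4.20 ha/h


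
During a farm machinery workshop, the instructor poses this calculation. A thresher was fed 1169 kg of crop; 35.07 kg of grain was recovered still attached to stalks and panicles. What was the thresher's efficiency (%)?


eta = (total - unthreshed) / total * 100
    = (1169 - 35.07) / 1169 * 100
    = 1133.93 / 1169 * 100
    = 97%


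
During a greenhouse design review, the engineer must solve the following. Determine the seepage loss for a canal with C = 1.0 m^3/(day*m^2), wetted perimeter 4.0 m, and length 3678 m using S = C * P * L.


S = C * P * L
  = 1.0 * 4.0 * 3678
  = 14712 m^3/day


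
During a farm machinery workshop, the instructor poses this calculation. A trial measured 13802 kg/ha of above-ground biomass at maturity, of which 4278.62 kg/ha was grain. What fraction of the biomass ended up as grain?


HI = grain_yield / biomass
   = 4278.62 / 13802
   = 0.31


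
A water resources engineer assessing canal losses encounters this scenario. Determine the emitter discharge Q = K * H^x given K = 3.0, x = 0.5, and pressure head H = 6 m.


Q = K * H^x
  = 3.0 * 6^0.5
  = 3.0 * 2.4495
  = 7.35 L/h


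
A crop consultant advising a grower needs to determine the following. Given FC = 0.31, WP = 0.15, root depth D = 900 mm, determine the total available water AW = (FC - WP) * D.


AW = (FC - WP) * D
   = (0.31 - 0.15) * 900
   = 0.16 * 900
   = 144 mm


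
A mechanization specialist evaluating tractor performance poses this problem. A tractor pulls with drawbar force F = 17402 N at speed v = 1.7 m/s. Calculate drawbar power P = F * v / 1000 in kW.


P = F * v / 1000
  = 17402 * 1.7 / 1000
  = 29583.40 / 1000
  = 29.58 kW


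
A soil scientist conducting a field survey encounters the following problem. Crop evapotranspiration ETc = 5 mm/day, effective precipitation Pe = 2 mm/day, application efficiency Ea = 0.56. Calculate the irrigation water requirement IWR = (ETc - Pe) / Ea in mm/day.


IWR = (ETc - Pe) / Ea
    = (5 - 2) / 0.56
    = 3 / 0.56
    = 5.36 mm/day


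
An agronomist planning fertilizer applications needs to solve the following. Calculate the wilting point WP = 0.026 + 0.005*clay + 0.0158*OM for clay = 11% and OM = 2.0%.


WP = 0.026 + 0.005*11 + 0.0158*2.0
   = 0.026 + 0.0550 + 0.0316
   = 0.1126


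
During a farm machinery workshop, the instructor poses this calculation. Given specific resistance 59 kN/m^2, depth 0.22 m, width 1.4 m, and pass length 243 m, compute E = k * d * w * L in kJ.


E = k * d * w * L
  = 59 * 0.22 * 1.4 * 243
  = 4415.80 kJ


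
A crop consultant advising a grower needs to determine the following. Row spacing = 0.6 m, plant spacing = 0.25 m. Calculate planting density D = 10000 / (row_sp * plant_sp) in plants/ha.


D = 10000 / (row_sp * plant_sp)
  = 10000 / (0.6 * 0.25)
  = 10000 / 0.1500
  = 66666.67 plants/ha


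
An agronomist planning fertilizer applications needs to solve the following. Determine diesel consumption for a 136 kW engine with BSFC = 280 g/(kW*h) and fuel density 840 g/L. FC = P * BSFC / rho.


FC = P * BSFC / rho_fuel
   = 136 * 280 / 840
   = 38080 / 840
   = 45.33 L/h


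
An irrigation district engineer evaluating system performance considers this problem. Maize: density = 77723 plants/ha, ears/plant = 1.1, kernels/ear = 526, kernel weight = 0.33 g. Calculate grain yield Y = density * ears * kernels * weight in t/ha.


Y = density * ears * kernels * kw
  = 77723 * 1.1 * 526 * 0.33 g/ha
  = 14840274.17 g/ha
  = 14840.27 kg/ha = 14.84 t/ha


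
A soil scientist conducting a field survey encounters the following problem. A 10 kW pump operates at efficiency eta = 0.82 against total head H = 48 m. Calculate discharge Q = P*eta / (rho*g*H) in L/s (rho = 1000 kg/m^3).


Q = (P * 1000 * eta) / (rho * g * H)
  = (10 * 1000 * 0.82) / (1000 * 9.81 * 48)
  = 8200 / 470880
  = 0.01741 m^3/s = 17.41 L/s


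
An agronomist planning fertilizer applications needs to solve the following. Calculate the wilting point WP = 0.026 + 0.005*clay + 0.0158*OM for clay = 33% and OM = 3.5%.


WP = 0.026 + 0.005*33 + 0.0158*3.5
   = 0.026 + 0.1650 + 0.0553
   = 0.2463


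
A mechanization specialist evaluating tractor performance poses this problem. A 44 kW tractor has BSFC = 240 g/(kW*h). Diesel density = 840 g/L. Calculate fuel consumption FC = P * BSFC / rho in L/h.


FC = P * BSFC / rho_fuel
   = 44 * 240 / 840
   = 10560 / 840
   = 12.57 L/h


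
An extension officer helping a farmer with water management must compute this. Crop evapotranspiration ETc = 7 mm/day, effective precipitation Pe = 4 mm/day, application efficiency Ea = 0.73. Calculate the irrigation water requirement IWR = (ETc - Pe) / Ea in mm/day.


IWR = (ETc - Pe) / Ea
    = (7 - 4) / 0.73
    = 3 / 0.73
    = 4.11 mm/day


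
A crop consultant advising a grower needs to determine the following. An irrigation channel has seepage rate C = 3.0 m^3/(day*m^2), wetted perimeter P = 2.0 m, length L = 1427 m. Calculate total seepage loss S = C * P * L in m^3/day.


S = C * P * L
  = 3.0 * 2.0 * 1427
  = 8562 m^3/day


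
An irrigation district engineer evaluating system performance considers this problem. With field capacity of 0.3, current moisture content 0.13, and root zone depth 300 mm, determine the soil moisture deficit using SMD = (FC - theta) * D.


SMD = (FC - theta) * D
    = (0.3 - 0.13) * 300
    = 0.170 * 300
    = 51 mm


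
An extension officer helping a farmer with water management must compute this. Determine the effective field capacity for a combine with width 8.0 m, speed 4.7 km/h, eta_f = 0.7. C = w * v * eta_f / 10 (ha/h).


C = w * v * eta_f / 10
  = 8.0 * 4.7 * 0.7 / 10
  = 26.32 / 10
  = 2.63 ha/h


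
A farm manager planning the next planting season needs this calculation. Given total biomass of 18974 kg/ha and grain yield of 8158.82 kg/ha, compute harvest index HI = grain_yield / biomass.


HI = grain_yield / biomass
   = 8158.82 / 18974
   = 0.43


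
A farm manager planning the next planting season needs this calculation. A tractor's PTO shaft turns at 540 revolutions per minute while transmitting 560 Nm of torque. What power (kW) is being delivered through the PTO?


P = 2*pi*n*T / 60000
  = 2*pi * 540 * 560 / 60000
  = 1900035.24 / 60000
  = 31.67 kW


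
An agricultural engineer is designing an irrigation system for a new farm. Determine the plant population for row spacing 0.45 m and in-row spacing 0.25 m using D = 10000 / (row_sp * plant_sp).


D = 10000 / (row_sp * plant_sp)
  = 10000 / (0.45 * 0.25)
  = 10000 / 0.1125
  = 88888.89 plants/ha


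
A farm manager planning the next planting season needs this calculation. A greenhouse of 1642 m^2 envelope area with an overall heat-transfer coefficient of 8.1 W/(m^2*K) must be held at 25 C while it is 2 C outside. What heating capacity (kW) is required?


dT = 25 - (2) = 23 K
Q = U * A * dT
  = 8.1 * 1642 * 23
  = 305904.60 W = 305.90 kW


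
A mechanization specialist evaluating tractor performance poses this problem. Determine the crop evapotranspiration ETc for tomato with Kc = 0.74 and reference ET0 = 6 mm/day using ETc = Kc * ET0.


ETc = Kc * ET0
    = 0.74 * 6
    = 4.44 mm/day


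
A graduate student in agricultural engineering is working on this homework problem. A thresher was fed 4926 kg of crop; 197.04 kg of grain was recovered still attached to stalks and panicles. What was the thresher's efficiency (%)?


eta = (total - unthreshed) / total * 100
    = (4926 - 197.04) / 4926 * 100
    = 4728.96 / 4926 * 100
    = 96%


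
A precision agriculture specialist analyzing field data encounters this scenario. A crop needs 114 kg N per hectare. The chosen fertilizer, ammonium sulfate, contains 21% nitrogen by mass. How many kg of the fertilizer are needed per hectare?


Rate = N_required / (N_content / 100)
     = 114 / (21 / 100)
     = 114 / 0.21
     = 542.86 kg/ha


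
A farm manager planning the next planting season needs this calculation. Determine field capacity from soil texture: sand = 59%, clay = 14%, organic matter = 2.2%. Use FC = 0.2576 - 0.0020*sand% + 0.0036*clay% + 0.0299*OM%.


FC = 0.2576 - 0.0020*59 + 0.0036*14 + 0.0299*2.2
   = 0.2576 - 0.1180 + 0.0504 + 0.0658
   = 0.2558


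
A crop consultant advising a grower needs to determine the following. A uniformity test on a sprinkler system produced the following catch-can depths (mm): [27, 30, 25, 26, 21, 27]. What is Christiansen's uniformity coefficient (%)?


xbar = 156 / 6 = 26
sum|xi - xbar| = 12
CU = 100 * (1 - 12 / (6 * 26))
   = 100 * (1 - 0.0769)
   = 92.31%


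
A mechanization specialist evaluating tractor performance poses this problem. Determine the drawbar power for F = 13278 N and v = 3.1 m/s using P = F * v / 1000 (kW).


P = F * v / 1000
  = 13278 * 3.1 / 1000
  = 41161.80 / 1000
  = 41.16 kW


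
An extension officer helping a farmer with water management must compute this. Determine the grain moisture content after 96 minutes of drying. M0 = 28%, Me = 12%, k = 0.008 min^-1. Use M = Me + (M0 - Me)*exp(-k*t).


M = Me + (M0 - Me) * e^(-k*t)
  = 12 + (28 - 12) * e^(-0.008*96)
  = 12 + 16 * e^(-0.768)
  = 12 + 16 * 0.46394
  = 12 + 7.4230
  = 19.42%


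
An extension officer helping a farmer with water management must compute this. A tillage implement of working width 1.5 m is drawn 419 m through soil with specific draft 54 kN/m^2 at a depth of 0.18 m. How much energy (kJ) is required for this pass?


E = k * d * w * L
  = 54 * 0.18 * 1.5 * 419
  = 6109.02 kJ


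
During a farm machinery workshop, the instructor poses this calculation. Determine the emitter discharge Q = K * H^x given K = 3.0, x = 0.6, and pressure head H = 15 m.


Q = K * H^x
  = 3.0 * 15^0.6
  = 3.0 * 5.0776
  = 15.23 L/h


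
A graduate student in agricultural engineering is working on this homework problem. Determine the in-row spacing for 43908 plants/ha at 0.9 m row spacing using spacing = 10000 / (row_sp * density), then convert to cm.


spacing = 10000 / (row_sp * density)
        = 10000 / (0.9 * 43908)
        = 10000 / 39517.20
        = 0.25305 m = 25.31 cm


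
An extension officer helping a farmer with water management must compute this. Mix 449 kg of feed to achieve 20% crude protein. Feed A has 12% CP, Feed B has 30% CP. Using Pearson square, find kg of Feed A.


parts_A = CP_b - target = 30 - 20 = 10
parts_B = target - CP_a = 20 - 12 = 8
total_parts = 10 + 8 = 18
Feed A = 449 * 10 / 18 = 249.44 kg
Feed B = 449 * 8 / 18 = 199.56 kg

249.44 kg


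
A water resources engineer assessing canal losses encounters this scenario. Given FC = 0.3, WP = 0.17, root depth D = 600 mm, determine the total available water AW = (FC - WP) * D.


AW = (FC - WP) * D
   = (0.3 - 0.17) * 600
   = 0.13 * 600
   = 78 mm


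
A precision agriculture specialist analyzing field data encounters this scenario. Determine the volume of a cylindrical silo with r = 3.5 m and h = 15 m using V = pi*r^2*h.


V = pi * r^2 * h
  = pi * 3.5^2 * 15
  = pi * 12.25 * 15
  = 577.27 m^3


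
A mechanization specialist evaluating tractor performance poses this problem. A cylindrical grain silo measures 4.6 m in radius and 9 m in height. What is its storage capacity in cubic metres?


V = pi * r^2 * h
  = pi * 4.6^2 * 9
  = pi * 21.16 * 9
  = 598.28 m^3


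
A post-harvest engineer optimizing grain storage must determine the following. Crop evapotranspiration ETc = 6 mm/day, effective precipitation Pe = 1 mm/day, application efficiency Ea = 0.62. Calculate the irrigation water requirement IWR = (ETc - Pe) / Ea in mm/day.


IWR = (ETc - Pe) / Ea
    = (6 - 1) / 0.62
    = 5 / 0.62
    = 8.06 mm/day


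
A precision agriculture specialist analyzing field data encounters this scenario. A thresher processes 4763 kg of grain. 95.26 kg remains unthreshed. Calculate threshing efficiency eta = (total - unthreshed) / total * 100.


eta = (total - unthreshed) / total * 100
    = (4763 - 95.26) / 4763 * 100
    = 4667.74 / 4763 * 100
    = 98%


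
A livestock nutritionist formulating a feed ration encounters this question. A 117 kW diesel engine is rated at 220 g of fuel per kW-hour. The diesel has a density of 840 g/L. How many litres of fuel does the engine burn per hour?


FC = P * BSFC / rho_fuel
   = 117 * 220 / 840
   = 25740 / 840
   = 30.64 L/h


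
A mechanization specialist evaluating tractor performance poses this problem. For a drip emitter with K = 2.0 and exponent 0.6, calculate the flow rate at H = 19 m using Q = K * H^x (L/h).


Q = K * H^x
  = 2.0 * 19^0.6
  = 2.0 * 5.8513
  = 11.70 L/h


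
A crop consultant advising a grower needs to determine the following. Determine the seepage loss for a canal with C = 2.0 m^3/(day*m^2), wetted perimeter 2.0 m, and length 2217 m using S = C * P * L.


S = C * P * L
  = 2.0 * 2.0 * 2217
  = 8868 m^3/day


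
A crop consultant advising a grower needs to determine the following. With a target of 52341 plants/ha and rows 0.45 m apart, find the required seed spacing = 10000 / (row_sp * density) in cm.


spacing = 10000 / (row_sp * density)
        = 10000 / (0.45 * 52341)
        = 10000 / 23553.45
        = 0.42457 m = 42.46 cm


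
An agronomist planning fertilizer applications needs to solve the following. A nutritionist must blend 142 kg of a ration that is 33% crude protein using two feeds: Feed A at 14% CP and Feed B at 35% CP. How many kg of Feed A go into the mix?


parts_A = CP_b - target = 35 - 33 = 2
parts_B = target - CP_a = 33 - 14 = 19
total_parts = 2 + 19 = 21
Feed A = 142 * 2 / 21 = 13.52 kg
Feed B = 142 * 19 / 21 = 128.48 kg

13.52 kg


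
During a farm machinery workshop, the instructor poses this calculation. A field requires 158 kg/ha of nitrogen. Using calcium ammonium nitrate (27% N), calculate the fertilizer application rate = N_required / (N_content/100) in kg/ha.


Rate = N_required / (N_content / 100)
     = 158 / (27 / 100)
     = 158 / 0.27
     = 585.19 kg/ha


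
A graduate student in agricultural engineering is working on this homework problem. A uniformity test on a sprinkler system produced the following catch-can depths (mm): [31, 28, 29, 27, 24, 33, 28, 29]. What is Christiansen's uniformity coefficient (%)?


xbar = 229 / 8 = 28.625
sum|xi - xbar| = 15
CU = 100 * (1 - 15 / (8 * 28.625))
   = 100 * (1 - 0.0655)
   = 93.45%


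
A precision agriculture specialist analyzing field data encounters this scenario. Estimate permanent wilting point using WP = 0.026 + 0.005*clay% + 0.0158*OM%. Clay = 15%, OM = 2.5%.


WP = 0.026 + 0.005*15 + 0.0158*2.5
   = 0.026 + 0.0750 + 0.0395
   = 0.1405


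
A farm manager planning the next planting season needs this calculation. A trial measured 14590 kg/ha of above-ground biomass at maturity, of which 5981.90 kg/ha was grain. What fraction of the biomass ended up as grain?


HI = grain_yield / biomass
   = 5981.90 / 14590
   = 0.41


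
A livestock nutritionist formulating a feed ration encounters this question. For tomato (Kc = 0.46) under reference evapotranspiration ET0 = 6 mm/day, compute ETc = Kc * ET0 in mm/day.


ETc = Kc * ET0
    = 0.46 * 6
    = 2.76 mm/day


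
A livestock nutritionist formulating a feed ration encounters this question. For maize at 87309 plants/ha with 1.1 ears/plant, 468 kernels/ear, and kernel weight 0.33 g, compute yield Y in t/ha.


Y = density * ears * kernels * kw
  = 87309 * 1.1 * 468 * 0.33 g/ha
  = 14832402.16 g/ha
  = 14832.40 kg/ha = 14.83 t/ha


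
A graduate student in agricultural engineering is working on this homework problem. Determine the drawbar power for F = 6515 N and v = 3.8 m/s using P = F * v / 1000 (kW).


P = F * v / 1000
  = 6515 * 3.8 / 1000
  = 24757 / 1000
  = 24.76 kW


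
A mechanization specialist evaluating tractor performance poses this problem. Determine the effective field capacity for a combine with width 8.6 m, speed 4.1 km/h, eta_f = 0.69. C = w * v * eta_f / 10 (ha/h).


C = w * v * eta_f / 10
  = 8.6 * 4.1 * 0.69 / 10
  = 24.33 / 10
  = 2.43 ha/h


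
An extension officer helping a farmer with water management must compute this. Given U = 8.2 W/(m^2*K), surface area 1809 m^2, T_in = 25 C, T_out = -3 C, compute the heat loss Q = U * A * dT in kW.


dT = 25 - (-3) = 28 K
Q = U * A * dT
  = 8.2 * 1809 * 28
  = 415346.40 W = 415.35 kW


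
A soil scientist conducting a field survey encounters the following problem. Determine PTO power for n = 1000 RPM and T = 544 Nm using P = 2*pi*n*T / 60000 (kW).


P = 2*pi*n*T / 60000
  = 2*pi * 1000 * 544 / 60000
  = 3418052.81 / 60000
  = 56.97 kW


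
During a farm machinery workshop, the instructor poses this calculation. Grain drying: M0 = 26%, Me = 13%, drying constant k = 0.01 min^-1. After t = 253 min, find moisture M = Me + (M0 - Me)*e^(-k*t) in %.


M = Me + (M0 - Me) * e^(-k*t)
  = 13 + (26 - 13) * e^(-0.01*253)
  = 13 + 13 * e^(-2.530)
  = 13 + 13 * 0.07966
  = 13 + 1.0356
  = 14.04%


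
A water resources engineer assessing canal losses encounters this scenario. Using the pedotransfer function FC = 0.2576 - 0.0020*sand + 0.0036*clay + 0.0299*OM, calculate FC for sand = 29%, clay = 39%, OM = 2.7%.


FC = 0.2576 - 0.0020*29 + 0.0036*39 + 0.0299*2.7
   = 0.2576 - 0.0580 + 0.1404 + 0.0807
   = 0.4207


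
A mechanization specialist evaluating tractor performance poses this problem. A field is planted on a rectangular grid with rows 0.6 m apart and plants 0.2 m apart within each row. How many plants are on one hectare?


D = 10000 / (row_sp * plant_sp)
  = 10000 / (0.6 * 0.2)
  = 10000 / 0.1200
  = 83333.33 plants/ha


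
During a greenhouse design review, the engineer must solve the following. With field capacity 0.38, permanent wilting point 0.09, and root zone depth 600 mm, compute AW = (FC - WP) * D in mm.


AW = (FC - WP) * D
   = (0.38 - 0.09) * 600
   = 0.29 * 600
   = 174 mm


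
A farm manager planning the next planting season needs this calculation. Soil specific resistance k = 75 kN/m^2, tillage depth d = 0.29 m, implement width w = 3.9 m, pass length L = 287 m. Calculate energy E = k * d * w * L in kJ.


E = k * d * w * L
  = 75 * 0.29 * 3.9 * 287
  = 24344.78 kJ


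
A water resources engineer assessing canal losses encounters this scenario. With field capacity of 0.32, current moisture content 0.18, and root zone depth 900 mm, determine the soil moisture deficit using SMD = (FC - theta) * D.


SMD = (FC - theta) * D
    = (0.32 - 0.18) * 900
    = 0.140 * 900
    = 126 mm


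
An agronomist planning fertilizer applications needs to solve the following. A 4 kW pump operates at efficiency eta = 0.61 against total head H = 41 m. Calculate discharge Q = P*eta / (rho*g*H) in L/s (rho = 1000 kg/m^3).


Q = (P * 1000 * eta) / (rho * g * H)
  = (4 * 1000 * 0.61) / (1000 * 9.81 * 41)
  = 2440 / 402210
  = 0.00607 m^3/s = 6.07 L/s


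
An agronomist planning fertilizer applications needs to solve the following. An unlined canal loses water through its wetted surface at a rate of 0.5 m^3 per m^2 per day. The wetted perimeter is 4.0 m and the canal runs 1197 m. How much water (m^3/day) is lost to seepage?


S = C * P * L
  = 0.5 * 4.0 * 1197
  = 2394 m^3/day


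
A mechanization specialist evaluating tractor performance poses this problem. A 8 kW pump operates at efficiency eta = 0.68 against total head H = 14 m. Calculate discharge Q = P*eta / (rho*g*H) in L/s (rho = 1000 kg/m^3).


Q = (P * 1000 * eta) / (rho * g * H)
  = (8 * 1000 * 0.68) / (1000 * 9.81 * 14)
  = 5440 / 137340
  = 0.03961 m^3/s = 39.61 L/s


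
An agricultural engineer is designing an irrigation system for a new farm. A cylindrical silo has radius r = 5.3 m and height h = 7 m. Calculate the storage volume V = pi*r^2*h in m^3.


V = pi * r^2 * h
  = pi * 5.3^2 * 7
  = pi * 28.09 * 7
  = 617.73 m^3


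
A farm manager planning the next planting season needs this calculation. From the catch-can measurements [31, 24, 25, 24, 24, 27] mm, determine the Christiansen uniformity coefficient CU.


xbar = 155 / 6 = 25.833
sum|xi - xbar| = 12.667
CU = 100 * (1 - 12.667 / (6 * 25.833))
   = 100 * (1 - 0.0817)
   = 91.83%


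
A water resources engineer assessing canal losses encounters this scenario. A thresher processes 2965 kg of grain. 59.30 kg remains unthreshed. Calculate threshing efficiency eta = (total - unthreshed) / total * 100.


eta = (total - unthreshed) / total * 100
    = (2965 - 59.30) / 2965 * 100
    = 2905.70 / 2965 * 100
    = 98%


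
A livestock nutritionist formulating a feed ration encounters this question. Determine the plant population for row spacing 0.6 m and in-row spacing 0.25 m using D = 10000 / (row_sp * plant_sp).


D = 10000 / (row_sp * plant_sp)
  = 10000 / (0.6 * 0.25)
  = 10000 / 0.1500
  = 66666.67 plants/ha


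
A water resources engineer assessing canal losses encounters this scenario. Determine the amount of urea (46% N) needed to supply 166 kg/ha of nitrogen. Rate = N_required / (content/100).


Rate = N_required / (N_content / 100)
     = 166 / (46 / 100)
     = 166 / 0.46
     = 360.87 kg/ha


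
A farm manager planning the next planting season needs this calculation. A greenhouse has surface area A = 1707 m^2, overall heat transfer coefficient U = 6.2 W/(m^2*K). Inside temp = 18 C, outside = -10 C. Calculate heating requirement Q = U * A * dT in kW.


dT = 18 - (-10) = 28 K
Q = U * A * dT
  = 6.2 * 1707 * 28
  = 296335.20 W = 296.34 kW


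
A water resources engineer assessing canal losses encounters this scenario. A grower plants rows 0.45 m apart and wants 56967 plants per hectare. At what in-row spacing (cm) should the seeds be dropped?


spacing = 10000 / (row_sp * density)
        = 10000 / (0.45 * 56967)
        = 10000 / 25635.15
        = 0.39009 m = 39.01 cm


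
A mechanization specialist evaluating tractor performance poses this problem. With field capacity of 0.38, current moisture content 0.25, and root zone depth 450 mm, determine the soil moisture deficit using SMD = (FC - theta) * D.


SMD = (FC - theta) * D
    = (0.38 - 0.25) * 450
    = 0.130 * 450
    = 58.50 mm


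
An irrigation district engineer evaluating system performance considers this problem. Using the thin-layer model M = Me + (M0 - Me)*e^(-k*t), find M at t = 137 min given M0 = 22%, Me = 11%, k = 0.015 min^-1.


M = Me + (M0 - Me) * e^(-k*t)
  = 11 + (22 - 11) * e^(-0.015*137)
  = 11 + 11 * e^(-2.055)
  = 11 + 11 * 0.12809
  = 11 + 1.4090
  = 12.41%
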